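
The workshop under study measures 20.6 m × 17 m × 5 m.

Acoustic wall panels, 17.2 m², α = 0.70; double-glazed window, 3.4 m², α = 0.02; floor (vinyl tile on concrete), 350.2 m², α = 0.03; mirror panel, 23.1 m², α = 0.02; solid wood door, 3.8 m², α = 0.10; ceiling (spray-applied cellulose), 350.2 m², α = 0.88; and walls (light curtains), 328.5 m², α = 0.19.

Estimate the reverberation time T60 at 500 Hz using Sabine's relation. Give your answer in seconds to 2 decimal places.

0.72 seconds

Equivalent absorption area: A = 17.2×0.70 + 3.4×0.02 + 350.2×0.03 + 23.1×0.02 + 3.8×0.10 + 350.2×0.88 + 328.5×0.19 = 394.047 m².
Room volume: 1751 m³.
Sabine: RT60 = 0.161 × 1751 / 394.047 = 0.72 s.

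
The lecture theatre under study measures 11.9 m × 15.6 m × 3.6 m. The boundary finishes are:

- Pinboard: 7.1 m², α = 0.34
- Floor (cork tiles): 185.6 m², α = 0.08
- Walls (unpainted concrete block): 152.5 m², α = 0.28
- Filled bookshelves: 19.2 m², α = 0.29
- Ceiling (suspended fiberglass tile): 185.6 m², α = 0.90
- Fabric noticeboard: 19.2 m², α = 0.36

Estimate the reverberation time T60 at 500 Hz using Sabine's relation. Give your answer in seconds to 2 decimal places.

0.45 sec

Summing Sᵢαᵢ: 2.414 + 14.848 + 42.700 + 5.568 + 167.040 + 6.912 → A = 239.482 sabins.
V = 11.9·15.6·3.6 = 668.304 m³.
Sabine: RT60 = 0.161 × 668.304 / 239.482 = 0.45 s.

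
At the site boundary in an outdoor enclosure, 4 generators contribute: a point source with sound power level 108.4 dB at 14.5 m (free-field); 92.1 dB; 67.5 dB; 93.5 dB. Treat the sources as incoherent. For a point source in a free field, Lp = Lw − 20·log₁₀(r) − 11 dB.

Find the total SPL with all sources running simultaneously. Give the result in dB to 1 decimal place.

95.9 dB

Source at 14.5 m: Lp = 108.4 − 20·log₁₀(14.5) − 11 = 74.2 dB.
Sum in the linear (power) domain: Σ 10^(Lᵢ/10) = 10^(74.2/10) + 10^(92.1/10) + 10^(67.5/10) + 10^(93.5/10) = 3.892e+09.
Back to dB: 10·log₁₀ Σ = 95.9 dB.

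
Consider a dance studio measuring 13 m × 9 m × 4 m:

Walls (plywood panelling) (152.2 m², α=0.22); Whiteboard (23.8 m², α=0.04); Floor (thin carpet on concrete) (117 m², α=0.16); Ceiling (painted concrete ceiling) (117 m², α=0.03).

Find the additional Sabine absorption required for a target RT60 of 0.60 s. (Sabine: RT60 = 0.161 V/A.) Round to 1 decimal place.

Summing Sᵢαᵢ: 33.484 + 0.952 + 18.720 + 3.510 → A₁ = 56.666 sabins.
V = 468 m³. Required absorption A₂ = 0.161 × 468 / 0.60 = 125.580 sabins.
Shortfall: 125.580 − 56.666 = 68.9 sabins.

68.9 sabins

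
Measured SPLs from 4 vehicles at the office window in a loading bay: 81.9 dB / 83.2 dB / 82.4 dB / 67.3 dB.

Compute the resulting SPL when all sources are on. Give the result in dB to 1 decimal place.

Σ 10^(Lᵢ/10) = 5.43e+08.
Back to dB: 10·log₁₀ Σ = 87.3 dB.

87.3 dB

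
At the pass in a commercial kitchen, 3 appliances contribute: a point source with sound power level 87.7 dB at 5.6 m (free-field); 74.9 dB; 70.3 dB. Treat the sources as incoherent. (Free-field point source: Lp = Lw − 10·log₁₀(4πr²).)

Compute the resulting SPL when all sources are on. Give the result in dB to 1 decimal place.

Source at 5.6 m: Lp = 87.7 − 10·log₁₀(4π·5.6²) = 87.7 − 10·log₁₀(394.081) = 61.7 dB.
Sum in the linear (power) domain: Σ 10^(Lᵢ/10) = 10^(61.7/10) + 10^(74.9/10) + 10^(70.3/10) = 4.31e+07.
Back to dB: 10·log₁₀ Σ = 76.3 dB.

76.3 dB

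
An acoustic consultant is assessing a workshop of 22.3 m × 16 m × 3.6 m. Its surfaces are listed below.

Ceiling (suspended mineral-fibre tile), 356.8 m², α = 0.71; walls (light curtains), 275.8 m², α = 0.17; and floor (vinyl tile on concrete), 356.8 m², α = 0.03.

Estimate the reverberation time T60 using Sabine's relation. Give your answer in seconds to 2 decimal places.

0.67 seconds

Total absorption A = 356.8×0.71 + 275.8×0.17 + 356.8×0.03
  = 253.328 + 46.886 + 10.704 = 310.918 m² sabins.
Volume V = 22.3 × 16 × 3.6 = 1284.48 m³.
T = 0.161 V/A = 0.161·1284.48/310.918 = 0.67 s.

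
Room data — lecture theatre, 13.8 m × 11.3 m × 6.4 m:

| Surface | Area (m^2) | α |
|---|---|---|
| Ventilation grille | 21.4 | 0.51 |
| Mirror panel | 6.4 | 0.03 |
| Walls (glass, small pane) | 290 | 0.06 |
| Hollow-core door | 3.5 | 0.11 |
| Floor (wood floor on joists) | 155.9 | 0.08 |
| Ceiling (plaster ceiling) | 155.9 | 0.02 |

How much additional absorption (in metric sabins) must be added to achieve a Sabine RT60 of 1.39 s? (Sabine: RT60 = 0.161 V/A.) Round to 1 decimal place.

71.1 sabins

Summing Sᵢαᵢ: 10.914 + 0.192 + 17.400 + 0.385 + 12.472 + 3.118 → A₁ = 44.481 sabins.
Target A₂ = 0.161·998.016/1.39 = 115.598 sabins (V = 998.016 m³).
ΔA = A₂ − A₁ = 115.598 − 44.481 = 71.1 sabins.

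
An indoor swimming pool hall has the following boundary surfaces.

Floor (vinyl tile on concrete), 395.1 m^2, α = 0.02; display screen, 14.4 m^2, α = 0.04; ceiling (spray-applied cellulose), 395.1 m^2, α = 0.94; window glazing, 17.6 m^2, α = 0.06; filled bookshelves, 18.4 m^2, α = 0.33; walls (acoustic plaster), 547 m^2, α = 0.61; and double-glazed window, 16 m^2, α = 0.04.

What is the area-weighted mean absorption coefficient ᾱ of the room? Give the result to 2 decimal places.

Total surface area S = 1403.6 m^2.
Weighted sum Σ Sα = 721.310.
ᾱ = A/S = 0.51.

0.51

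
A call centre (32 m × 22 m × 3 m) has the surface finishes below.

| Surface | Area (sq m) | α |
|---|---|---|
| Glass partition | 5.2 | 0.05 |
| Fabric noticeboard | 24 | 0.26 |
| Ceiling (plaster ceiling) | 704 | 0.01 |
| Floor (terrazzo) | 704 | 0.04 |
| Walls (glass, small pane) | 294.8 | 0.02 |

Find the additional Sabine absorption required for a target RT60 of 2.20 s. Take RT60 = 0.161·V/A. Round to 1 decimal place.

107.0 sabins

Equivalent absorption area: A₁ = 5.2·0.05 + 24·0.26 + 704·0.01 + 704·0.04 + 294.8·0.02 = 47.596 sq m.
V = 2112 m³. Required absorption A₂ = 0.161 × 2112 / 2.20 = 154.560 sabins.
Shortfall: 154.560 − 47.596 = 107.0 sabins.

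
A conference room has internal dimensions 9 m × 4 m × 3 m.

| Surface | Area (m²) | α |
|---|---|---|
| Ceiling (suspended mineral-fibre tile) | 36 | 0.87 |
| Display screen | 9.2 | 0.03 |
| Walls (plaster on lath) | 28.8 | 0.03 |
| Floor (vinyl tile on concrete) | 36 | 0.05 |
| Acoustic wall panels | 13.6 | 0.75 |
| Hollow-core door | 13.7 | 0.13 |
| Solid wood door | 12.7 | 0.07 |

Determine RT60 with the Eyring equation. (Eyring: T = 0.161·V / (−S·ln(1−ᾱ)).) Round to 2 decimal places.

S = Σ Sᵢ = 150.0 m².
Absorption A = 36×0.87 + 9.2×0.03 + 28.8×0.03 + 36×0.05 + 13.6×0.75 + 13.7×0.13 + 12.7×0.07 = 47.130 sabins.
Mean coefficient ᾱ = A/S = 0.3142.
−S·ln(1−ᾱ) = −150.0 × ln(1 − 0.3142) = 56.575.
V = 9 × 4 × 3 = 108 m³.
RT60 = 0.161 × 108 / 56.575 = 0.31 s.

0.31 s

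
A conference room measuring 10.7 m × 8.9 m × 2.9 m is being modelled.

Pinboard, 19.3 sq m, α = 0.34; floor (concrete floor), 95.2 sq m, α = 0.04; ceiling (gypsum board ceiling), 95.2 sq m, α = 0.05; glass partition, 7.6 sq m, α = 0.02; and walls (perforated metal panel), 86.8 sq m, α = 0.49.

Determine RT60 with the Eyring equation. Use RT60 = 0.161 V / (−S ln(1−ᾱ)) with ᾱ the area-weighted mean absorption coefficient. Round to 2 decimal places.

Total surface area S = 19.3 + 95.2 + 95.2 + 7.6 + 86.8 = 304.1 sq m.
Σ(Sᵢαᵢ) = 19.3·0.34 + 95.2·0.04 + 95.2·0.05 + 7.6·0.02 + 86.8·0.49 = 57.814.
ᾱ = 57.814 / 304.1 = 0.1901.
Eyring denominator: −S ln(1−ᾱ) = 64.118.
V = 10.7 × 8.9 × 2.9 = 276.167 m³.
RT60 = 0.161 × 276.167 / 64.118 = 0.69 s.

0.69 s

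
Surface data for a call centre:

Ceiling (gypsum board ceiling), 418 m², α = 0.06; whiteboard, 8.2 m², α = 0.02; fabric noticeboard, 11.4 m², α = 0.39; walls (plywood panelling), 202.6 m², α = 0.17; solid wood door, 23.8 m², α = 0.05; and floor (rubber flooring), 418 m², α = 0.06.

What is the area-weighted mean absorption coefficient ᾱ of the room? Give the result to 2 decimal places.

Total surface area S = 1082.0 m².
Σ(Sᵢαᵢ) = 418*0.06 + 8.2*0.02 + 11.4*0.39 + 202.6*0.17 + 23.8*0.05 + 418*0.06 = 90.402.
ᾱ = A/S = 0.08.

0.08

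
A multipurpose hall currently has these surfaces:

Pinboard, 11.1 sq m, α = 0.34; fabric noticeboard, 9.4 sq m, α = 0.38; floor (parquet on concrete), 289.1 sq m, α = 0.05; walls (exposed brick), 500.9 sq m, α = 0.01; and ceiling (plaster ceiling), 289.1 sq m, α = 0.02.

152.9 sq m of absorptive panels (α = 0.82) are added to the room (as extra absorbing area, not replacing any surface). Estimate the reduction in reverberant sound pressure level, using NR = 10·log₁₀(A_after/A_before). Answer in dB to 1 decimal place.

Summing Sᵢαᵢ: 3.774 + 3.572 + 14.455 + 5.009 + 5.782 → A_before = 32.592 sabins.
Treatment contributes 152.9·0.82 = 125.378 sabins.
A_after = 32.592 + 125.378 = 157.970 sabins.
NR = 10·log₁₀(157.970/32.592) = 6.9 dB.

6.9 dB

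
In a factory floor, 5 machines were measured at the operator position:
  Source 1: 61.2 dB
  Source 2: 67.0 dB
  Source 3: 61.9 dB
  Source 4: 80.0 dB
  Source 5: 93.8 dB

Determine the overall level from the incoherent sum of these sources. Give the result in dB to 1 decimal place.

94.0 dB

Converting to relative power and adding: 10^(61.2/10) + 10^(67.0/10) + 10^(61.9/10) + 10^(80.0/10) + 10^(93.8/10) = 2.507e+09.
Back to dB: 10·log₁₀ Σ = 94.0 dB.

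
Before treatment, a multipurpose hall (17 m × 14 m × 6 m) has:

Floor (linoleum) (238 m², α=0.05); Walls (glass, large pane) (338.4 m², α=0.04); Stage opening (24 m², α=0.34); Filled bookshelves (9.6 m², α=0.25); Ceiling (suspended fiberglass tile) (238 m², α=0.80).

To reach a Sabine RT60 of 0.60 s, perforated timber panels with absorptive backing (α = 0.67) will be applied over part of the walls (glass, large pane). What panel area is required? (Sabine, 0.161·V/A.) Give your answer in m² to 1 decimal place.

A₁ = Σ Sᵢαᵢ = 238·0.05 + 338.4·0.04 + 24·0.34 + 9.6·0.25 + 238·0.80 = 226.396 sabins.
V = 1428 m³. Target absorption A₂ = 0.161 × 1428 / 0.60 = 383.180 sabins.
Absorption to add: 383.180 − 226.396 = 156.784 sabins.
Net gain per m²: Δα = 0.67 − 0.04 = 0.63.
Panel area = 156.784 / 0.63 = 248.9 m².

248.9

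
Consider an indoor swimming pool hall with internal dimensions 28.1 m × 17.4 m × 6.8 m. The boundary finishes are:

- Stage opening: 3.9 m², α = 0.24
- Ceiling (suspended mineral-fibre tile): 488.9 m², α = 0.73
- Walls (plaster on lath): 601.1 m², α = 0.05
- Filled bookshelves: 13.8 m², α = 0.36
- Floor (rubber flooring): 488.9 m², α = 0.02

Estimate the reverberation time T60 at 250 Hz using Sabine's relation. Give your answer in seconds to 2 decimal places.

1.33 sec

Total absorption A = 3.9·0.24 + 488.9·0.73 + 601.1·0.05 + 13.8·0.36 + 488.9·0.02
  = 0.936 + 356.897 + 30.055 + 4.968 + 9.778 = 402.634 m² sabins.
V = 28.1·17.4·6.8 = 3324.792 m³.
T = 0.161 V/A = 0.161·3324.792/402.634 = 1.33 s.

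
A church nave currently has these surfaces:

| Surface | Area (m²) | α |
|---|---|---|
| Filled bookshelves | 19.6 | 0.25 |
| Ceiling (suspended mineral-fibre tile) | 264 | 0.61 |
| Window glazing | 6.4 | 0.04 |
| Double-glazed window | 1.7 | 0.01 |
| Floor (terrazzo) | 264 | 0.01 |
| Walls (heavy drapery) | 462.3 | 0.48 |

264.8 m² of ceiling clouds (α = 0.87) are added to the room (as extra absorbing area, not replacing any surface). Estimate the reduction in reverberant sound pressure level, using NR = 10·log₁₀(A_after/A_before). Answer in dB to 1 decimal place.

2.0 dB

Summing Sᵢαᵢ: 4.900 + 161.040 + 0.256 + 0.017 + 2.640 + 221.904 → A_before = 390.757 sabins.
Added absorption = 264.8 × 0.87 = 230.376 sabins.
New total A_after = 621.133 sabins.
Reduction = 10 log₁₀(A_after/A_before) = 10 log₁₀(1.5896) = 2.0 dB.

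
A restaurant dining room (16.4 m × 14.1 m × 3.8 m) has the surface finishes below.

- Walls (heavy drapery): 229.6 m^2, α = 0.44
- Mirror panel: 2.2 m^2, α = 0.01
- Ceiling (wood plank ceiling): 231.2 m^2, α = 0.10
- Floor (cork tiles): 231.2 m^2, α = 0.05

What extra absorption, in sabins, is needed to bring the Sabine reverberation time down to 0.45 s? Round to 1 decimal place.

Total absorption A₁ = 229.6·0.44 + 2.2·0.01 + 231.2·0.10 + 231.2·0.05
  = 101.024 + 0.022 + 23.120 + 11.560 = 135.726 m^2 sabins.
V = 878.712 m³. Required absorption A₂ = 0.161 × 878.712 / 0.45 = 314.384 sabins.
Additional absorption ΔA = 314.384 − 135.726 = 178.7 sabins.

178.7 sabins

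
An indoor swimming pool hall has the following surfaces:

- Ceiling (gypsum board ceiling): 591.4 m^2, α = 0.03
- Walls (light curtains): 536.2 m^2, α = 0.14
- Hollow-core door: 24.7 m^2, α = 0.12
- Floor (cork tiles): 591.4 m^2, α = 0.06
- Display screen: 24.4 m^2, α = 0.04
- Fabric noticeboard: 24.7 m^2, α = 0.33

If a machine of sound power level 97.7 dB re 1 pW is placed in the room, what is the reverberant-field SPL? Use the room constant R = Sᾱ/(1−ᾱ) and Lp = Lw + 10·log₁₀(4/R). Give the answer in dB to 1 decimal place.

Σ(Sᵢαᵢ) = 591.4×0.03 + 536.2×0.14 + 24.7×0.12 + 591.4×0.06 + 24.4×0.04 + 24.7×0.33 = 140.385; total area S = 1792.8 m^2.
ᾱ = 0.0783, so room constant R = A/(1−ᾱ) = 152.311 m^2.
Lp = 97.7 + 10·log₁₀(4/152.311) = 97.7 + (-15.81) = 81.9 dB.

81.9 dB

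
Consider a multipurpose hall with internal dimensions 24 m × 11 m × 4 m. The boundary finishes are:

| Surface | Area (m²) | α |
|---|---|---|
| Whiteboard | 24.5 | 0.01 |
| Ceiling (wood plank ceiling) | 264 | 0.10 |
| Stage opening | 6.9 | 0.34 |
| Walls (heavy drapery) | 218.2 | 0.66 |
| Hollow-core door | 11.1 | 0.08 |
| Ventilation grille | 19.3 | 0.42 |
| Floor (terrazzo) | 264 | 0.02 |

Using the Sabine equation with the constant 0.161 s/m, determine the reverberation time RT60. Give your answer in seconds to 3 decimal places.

0.908 s

Total absorption A = 24.5·0.01 + 264·0.10 + 6.9·0.34 + 218.2·0.66 + 11.1·0.08 + 19.3·0.42 + 264·0.02
  = 0.245 + 26.400 + 2.346 + 144.012 + 0.888 + 8.106 + 5.280 = 187.277 m² sabins.
Volume V = 24 × 11 × 4 = 1056 m³.
Sabine: RT60 = 0.161 × 1056 / 187.277 = 0.908 s.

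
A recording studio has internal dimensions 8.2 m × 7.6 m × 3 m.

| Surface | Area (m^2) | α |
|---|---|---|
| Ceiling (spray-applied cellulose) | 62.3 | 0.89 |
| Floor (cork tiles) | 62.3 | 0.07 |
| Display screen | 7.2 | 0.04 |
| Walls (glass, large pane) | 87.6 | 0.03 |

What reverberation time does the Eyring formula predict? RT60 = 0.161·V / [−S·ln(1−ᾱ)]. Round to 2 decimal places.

0.41 s

Total surface area S = 62.3 + 62.3 + 7.2 + 87.6 = 219.4 m^2.
Absorption A = 62.3×0.89 + 62.3×0.07 + 7.2×0.04 + 87.6×0.03 = 62.724 sabins.
ᾱ = 62.724 / 219.4 = 0.2859.
Eyring denominator: −S ln(1−ᾱ) = 73.879.
V = 8.2 × 7.6 × 3 = 186.96 m³.
RT60 = 0.161 × 186.96 / 73.879 = 0.41 s.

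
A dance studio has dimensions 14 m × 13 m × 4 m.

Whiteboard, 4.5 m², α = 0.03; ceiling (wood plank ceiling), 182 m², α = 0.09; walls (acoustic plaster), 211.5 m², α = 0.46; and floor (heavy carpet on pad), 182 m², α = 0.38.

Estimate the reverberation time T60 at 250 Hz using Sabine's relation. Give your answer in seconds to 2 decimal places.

0.64 s

Equivalent absorption area: A = 4.5·0.03 + 182·0.09 + 211.5·0.46 + 182·0.38 = 182.965 m².
V = 14·13·4 = 728 m³.
Sabine: RT60 = 0.161 × 728 / 182.965 = 0.64 s.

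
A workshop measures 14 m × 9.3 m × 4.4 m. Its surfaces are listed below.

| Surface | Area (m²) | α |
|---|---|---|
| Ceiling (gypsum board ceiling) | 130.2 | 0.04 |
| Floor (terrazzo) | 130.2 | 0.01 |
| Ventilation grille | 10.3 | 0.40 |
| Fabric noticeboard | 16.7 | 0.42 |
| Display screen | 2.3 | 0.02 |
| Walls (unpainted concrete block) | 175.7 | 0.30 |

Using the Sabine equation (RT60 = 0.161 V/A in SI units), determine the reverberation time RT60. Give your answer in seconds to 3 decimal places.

Equivalent absorption area: A = 130.2·0.04 + 130.2·0.01 + 10.3·0.40 + 16.7·0.42 + 2.3·0.02 + 175.7·0.30 = 70.400 m².
V = 14·9.3·4.4 = 572.88 m³.
RT60 = 0.161 · V / A = 0.161 × 572.88 / 70.400 = 1.310 s.

1.310 sec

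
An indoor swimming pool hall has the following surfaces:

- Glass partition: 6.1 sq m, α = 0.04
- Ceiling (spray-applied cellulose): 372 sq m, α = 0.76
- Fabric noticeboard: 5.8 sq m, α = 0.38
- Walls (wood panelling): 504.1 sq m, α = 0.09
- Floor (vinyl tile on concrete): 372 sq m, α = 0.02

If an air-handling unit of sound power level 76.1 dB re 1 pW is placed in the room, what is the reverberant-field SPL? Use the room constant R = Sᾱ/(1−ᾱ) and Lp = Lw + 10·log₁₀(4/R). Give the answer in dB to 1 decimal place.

55.5 dB

A = 337.977 sabins; S = 1260.0 sq m.
ᾱ = 337.977/1260.0 = 0.2682; R = Sᾱ/(1−ᾱ) = 337.977/(1−0.2682) = 461.843 sq m.
Lp = 76.1 + 10·log₁₀(4/461.843) = 76.1 + (-20.62) = 55.5 dB.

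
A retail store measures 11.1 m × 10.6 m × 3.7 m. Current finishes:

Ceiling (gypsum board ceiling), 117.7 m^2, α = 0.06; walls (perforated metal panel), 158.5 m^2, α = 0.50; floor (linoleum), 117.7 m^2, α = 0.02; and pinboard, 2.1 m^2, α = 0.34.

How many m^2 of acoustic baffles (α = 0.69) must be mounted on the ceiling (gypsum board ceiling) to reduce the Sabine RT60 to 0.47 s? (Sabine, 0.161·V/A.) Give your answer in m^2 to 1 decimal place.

94.8

Total absorption A₁ = 117.7*0.06 + 158.5*0.50 + 117.7*0.02 + 2.1*0.34
  = 7.062 + 79.250 + 2.354 + 0.714 = 89.380 m^2 sabins.
V = 435.342 m³. Target absorption A₂ = 0.161 × 435.342 / 0.47 = 149.128 sabins.
Absorption to add: 149.128 − 89.380 = 59.748 sabins.
Each m^2 of panel replacing the ceiling (gypsum board ceiling) adds (0.69 − 0.06) = 0.63 sabins.
Panel area = 59.748 / 0.63 = 94.8 m^2.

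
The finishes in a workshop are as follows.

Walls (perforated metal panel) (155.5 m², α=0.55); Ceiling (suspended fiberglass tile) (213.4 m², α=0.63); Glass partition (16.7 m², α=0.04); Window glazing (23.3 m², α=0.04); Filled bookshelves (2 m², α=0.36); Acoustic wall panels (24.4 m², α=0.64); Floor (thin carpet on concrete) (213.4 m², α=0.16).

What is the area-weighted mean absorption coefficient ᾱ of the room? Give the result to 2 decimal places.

0.42

S = Σ Sᵢ = 155.5 + 213.4 + 16.7 + 23.3 + 2 + 24.4 + 213.4 = 648.7 m².
Σ(Sᵢαᵢ) = 155.5·0.55 + 213.4·0.63 + 16.7·0.04 + 23.3·0.04 + 2·0.36 + 24.4·0.64 + 213.4·0.16 = 272.047.
ᾱ = A/S = 0.42.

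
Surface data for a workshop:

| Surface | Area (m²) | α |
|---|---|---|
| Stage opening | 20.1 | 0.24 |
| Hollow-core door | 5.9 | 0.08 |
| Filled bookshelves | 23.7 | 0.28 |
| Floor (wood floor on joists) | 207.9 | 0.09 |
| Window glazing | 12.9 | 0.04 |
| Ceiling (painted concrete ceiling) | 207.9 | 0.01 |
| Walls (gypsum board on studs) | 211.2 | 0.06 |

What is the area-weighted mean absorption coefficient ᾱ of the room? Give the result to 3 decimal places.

0.067

Total surface area S = 689.6 m².
Weighted sum Σ Sα = 45.910.
ᾱ = A/S = 0.067.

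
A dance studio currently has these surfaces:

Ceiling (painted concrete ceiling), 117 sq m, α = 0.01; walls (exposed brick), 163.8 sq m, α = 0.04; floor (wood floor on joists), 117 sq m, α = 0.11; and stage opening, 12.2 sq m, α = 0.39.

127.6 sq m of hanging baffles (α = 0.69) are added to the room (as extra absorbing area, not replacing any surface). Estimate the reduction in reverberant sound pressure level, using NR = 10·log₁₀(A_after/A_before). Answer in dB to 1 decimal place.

Total absorption A_before = 117*0.01 + 163.8*0.04 + 117*0.11 + 12.2*0.39
  = 1.170 + 6.552 + 12.870 + 4.758 = 25.350 sq m sabins.
Added absorption = 127.6 × 0.69 = 88.044 sabins.
New total A_after = 113.394 sabins.
Reduction = 10 log₁₀(A_after/A_before) = 10 log₁₀(4.4731) = 6.5 dB.

6.5 dB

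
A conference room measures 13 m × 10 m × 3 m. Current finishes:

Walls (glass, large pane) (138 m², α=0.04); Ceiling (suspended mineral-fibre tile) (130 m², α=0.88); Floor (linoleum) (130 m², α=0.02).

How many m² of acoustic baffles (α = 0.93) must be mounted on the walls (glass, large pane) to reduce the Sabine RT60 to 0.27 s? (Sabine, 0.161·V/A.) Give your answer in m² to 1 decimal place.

A₁ = Σ Sᵢαᵢ = 138×0.04 + 130×0.88 + 130×0.02 = 122.520 sabins.
V = 390 m³. Target absorption A₂ = 0.161 × 390 / 0.27 = 232.556 sabins.
ΔA needed = 232.556 − 122.520 = 110.036 sabins.
Each m² of panel replacing the walls (glass, large pane) adds (0.93 − 0.04) = 0.89 sabins.
Panel area = 110.036 / 0.89 = 123.6 m².

123.6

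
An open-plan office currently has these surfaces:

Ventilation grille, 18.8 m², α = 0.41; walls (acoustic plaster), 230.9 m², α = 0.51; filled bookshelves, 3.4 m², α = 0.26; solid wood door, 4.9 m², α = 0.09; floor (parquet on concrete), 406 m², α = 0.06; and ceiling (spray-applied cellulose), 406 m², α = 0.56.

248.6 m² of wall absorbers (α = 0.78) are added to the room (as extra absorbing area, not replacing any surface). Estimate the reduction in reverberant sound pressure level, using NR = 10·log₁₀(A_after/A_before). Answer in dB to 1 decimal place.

A_before = Σ Sᵢαᵢ = 18.8*0.41 + 230.9*0.51 + 3.4*0.26 + 4.9*0.09 + 406*0.06 + 406*0.56 = 378.512 sabins.
Treatment contributes 248.6·0.78 = 193.908 sabins.
New total A_after = 572.420 sabins.
Reduction = 10 log₁₀(A_after/A_before) = 10 log₁₀(1.5123) = 1.8 dB.

1.8 dB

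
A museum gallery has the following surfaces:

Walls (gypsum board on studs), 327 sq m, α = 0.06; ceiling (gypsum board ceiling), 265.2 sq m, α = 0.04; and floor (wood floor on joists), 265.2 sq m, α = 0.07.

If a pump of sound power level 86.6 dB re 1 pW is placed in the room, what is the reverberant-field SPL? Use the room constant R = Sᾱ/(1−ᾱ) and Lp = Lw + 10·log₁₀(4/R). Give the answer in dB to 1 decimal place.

A = 48.792 sabins; S = 857.4 sq m.
ᾱ = 48.792/857.4 = 0.0569; R = Sᾱ/(1−ᾱ) = 48.792/(1−0.0569) = 51.736 sq m.
Lp = Lw + 10 log₁₀(4/R) = 86.6 -11.12 = 75.5 dB.

75.5 dB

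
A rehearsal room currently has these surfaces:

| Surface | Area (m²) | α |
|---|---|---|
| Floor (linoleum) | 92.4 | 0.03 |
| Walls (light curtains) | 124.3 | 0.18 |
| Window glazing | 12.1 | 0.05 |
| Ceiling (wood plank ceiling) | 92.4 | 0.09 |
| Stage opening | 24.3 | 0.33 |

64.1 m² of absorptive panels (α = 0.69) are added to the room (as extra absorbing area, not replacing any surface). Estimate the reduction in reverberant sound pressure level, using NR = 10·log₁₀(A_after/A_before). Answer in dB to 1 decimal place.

3.1 dB

Total absorption A_before = 92.4*0.03 + 124.3*0.18 + 12.1*0.05 + 92.4*0.09 + 24.3*0.33
  = 2.772 + 22.374 + 0.605 + 8.316 + 8.019 = 42.086 m² sabins.
Treatment contributes 64.1·0.69 = 44.229 sabins.
New total A_after = 86.315 sabins.
NR = 10·log₁₀(86.315/42.086) = 3.1 dB.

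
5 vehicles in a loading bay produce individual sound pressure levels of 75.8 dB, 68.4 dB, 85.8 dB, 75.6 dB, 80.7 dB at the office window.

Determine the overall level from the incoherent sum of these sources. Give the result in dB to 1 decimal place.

Converting to relative power and adding: 10^(75.8/10) + 10^(68.4/10) + 10^(85.8/10) + 10^(75.6/10) + 10^(80.7/10) = 5.789e+08.
Combined level = 10 log₁₀(5.789e+08) = 87.6 dB.

87.6 dB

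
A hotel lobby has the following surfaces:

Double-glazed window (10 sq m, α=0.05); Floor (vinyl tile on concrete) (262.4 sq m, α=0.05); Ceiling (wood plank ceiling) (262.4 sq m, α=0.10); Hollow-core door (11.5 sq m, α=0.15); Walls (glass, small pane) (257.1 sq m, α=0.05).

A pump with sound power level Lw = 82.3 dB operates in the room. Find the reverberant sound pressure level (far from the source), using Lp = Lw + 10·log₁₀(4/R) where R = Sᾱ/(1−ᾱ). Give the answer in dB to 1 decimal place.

70.7 dB

A = 54.440 sabins; S = 803.4 sq m.
ᾱ = 0.0678, so room constant R = A/(1−ᾱ) = 58.399 sq m.
Lp = 82.3 + 10·log₁₀(4/58.399) = 82.3 + (-11.64) = 70.7 dB.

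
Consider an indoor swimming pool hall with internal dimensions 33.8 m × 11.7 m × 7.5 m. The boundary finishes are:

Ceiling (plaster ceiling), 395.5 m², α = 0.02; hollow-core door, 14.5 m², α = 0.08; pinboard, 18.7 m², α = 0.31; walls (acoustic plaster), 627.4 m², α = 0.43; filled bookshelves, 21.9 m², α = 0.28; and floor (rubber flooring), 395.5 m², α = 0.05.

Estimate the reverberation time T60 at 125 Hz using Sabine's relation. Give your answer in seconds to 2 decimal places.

Equivalent absorption area: A = 395.5·0.02 + 14.5·0.08 + 18.7·0.31 + 627.4·0.43 + 21.9·0.28 + 395.5·0.05 = 310.556 m².
V = 33.8·11.7·7.5 = 2965.95 m³.
T = 0.161 V/A = 0.161·2965.95/310.556 = 1.54 s.

1.54 s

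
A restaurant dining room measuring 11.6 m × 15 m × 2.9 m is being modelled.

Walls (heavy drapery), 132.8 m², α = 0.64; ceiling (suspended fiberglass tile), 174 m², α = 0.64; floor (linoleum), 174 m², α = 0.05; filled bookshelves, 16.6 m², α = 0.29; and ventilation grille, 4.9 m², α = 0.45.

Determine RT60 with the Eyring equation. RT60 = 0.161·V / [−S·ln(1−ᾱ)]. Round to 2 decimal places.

0.29 sec

S = Σ Sᵢ = 502.3 m².
Absorption A = 132.8×0.64 + 174×0.64 + 174×0.05 + 16.6×0.29 + 4.9×0.45 = 212.071 sabins.
Mean coefficient ᾱ = A/S = 0.4222.
−S·ln(1−ᾱ) = −502.3 × ln(1 − 0.4222) = 275.525.
V = 11.6 × 15 × 2.9 = 504.6 m³.
T = 0.161·V/[−S·ln(1−ᾱ)] = 0.161·504.6/275.525 = 0.29 s.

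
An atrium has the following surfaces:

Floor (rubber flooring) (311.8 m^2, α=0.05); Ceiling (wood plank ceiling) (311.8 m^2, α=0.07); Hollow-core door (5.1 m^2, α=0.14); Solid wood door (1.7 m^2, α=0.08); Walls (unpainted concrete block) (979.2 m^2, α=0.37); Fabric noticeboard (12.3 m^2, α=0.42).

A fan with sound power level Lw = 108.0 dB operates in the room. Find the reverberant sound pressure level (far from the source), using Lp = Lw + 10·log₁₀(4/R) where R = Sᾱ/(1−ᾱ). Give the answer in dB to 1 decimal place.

A = 405.736 sabins; S = 1621.9 m^2.
ᾱ = 405.736/1621.9 = 0.2502; R = Sᾱ/(1−ᾱ) = 405.736/(1−0.2502) = 541.126 m^2.
Lp = Lw + 10 log₁₀(4/R) = 108.0 -21.31 = 86.7 dB.

86.7 dB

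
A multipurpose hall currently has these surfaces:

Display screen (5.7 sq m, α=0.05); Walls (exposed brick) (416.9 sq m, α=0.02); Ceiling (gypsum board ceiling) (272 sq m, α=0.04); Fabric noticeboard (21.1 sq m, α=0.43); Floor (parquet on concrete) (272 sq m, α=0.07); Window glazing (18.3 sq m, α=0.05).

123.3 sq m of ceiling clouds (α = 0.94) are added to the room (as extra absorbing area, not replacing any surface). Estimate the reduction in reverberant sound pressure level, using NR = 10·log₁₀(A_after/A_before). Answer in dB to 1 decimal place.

A_before = Σ Sᵢαᵢ = 5.7*0.05 + 416.9*0.02 + 272*0.04 + 21.1*0.43 + 272*0.07 + 18.3*0.05 = 48.531 sabins.
Treatment contributes 123.3·0.94 = 115.902 sabins.
A_after = 48.531 + 115.902 = 164.433 sabins.
Reduction = 10 log₁₀(A_after/A_before) = 10 log₁₀(3.3882) = 5.3 dB.

5.3 dB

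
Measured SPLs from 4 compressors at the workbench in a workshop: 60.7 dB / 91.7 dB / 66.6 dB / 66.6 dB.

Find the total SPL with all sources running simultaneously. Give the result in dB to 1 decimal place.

91.7 dB

Σ 10^(Lᵢ/10) = 1.489e+09.
L_total = 10·log₁₀(1.489e+09) = 91.7 dB.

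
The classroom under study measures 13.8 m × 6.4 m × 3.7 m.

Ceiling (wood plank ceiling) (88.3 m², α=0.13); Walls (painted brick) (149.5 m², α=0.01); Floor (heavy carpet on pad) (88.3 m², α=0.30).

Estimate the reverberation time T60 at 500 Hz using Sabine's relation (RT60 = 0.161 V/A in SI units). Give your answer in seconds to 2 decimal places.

Summing Sᵢαᵢ: 11.479 + 1.495 + 26.490 → A = 39.464 sabins.
Volume V = 13.8 × 6.4 × 3.7 = 326.784 m³.
T = 0.161 V/A = 0.161·326.784/39.464 = 1.33 s.

1.33 s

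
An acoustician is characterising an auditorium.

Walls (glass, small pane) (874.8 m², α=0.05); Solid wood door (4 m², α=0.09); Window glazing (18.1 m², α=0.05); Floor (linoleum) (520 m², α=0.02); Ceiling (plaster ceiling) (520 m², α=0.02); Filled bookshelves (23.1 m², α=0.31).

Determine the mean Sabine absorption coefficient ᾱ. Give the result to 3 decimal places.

Total surface area S = 1960.0 m².
A = 874.8*0.05 + 4*0.09 + 18.1*0.05 + 520*0.02 + 520*0.02 + 23.1*0.31 = 72.966 sabins.
ᾱ = A/S = 0.037.

0.037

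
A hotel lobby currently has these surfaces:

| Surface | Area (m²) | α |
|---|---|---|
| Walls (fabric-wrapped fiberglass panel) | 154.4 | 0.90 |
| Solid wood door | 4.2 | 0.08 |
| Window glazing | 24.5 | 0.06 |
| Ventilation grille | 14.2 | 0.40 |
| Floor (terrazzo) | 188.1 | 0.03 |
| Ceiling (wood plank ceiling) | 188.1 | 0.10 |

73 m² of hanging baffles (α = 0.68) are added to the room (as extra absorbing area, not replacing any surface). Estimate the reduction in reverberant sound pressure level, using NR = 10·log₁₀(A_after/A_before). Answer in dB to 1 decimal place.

1.1 dB

A_before = Σ Sᵢαᵢ = 154.4·0.90 + 4.2·0.08 + 24.5·0.06 + 14.2·0.40 + 188.1·0.03 + 188.1·0.10 = 170.899 sabins.
Added absorption = 73 × 0.68 = 49.640 sabins.
New total A_after = 220.539 sabins.
NR = 10·log₁₀(220.539/170.899) = 1.1 dB.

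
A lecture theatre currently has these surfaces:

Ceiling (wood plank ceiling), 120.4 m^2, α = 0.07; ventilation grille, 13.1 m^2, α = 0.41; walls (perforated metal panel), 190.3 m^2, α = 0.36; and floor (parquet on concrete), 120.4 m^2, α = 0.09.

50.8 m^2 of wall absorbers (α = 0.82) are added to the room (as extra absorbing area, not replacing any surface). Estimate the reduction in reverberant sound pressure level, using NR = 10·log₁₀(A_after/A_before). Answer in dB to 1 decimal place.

1.6 dB

Summing Sᵢαᵢ: 8.428 + 5.371 + 68.508 + 10.836 → A_before = 93.143 sabins.
Treatment contributes 50.8·0.82 = 41.656 sabins.
A_after = 93.143 + 41.656 = 134.799 sabins.
Reduction = 10 log₁₀(A_after/A_before) = 10 log₁₀(1.4472) = 1.6 dB.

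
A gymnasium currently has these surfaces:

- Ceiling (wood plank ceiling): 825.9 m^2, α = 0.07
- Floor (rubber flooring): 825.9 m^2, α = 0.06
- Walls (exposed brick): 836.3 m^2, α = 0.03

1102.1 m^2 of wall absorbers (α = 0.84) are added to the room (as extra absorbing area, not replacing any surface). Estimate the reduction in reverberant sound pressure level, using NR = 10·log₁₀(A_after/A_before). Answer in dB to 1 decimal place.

Total absorption A_before = 825.9·0.07 + 825.9·0.06 + 836.3·0.03
  = 57.813 + 49.554 + 25.089 = 132.456 m^2 sabins.
Treatment contributes 1102.1·0.84 = 925.764 sabins.
A_after = 132.456 + 925.764 = 1058.220 sabins.
NR = 10·log₁₀(1058.220/132.456) = 9.0 dB.

9.0 dB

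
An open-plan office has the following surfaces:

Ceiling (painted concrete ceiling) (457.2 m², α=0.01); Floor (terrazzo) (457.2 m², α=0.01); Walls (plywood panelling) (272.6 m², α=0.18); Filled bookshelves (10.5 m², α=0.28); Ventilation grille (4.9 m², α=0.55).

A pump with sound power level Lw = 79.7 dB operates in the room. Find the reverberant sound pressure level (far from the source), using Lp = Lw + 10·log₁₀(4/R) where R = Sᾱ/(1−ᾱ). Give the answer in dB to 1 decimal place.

67.4 dB

Σ(Sᵢαᵢ) = 457.2×0.01 + 457.2×0.01 + 272.6×0.18 + 10.5×0.28 + 4.9×0.55 = 63.847; total area S = 1202.4 m².
ᾱ = 0.0531, so room constant R = A/(1−ᾱ) = 67.427 m².
Lp = 79.7 + 10·log₁₀(4/67.427) = 79.7 + (-12.27) = 67.4 dB.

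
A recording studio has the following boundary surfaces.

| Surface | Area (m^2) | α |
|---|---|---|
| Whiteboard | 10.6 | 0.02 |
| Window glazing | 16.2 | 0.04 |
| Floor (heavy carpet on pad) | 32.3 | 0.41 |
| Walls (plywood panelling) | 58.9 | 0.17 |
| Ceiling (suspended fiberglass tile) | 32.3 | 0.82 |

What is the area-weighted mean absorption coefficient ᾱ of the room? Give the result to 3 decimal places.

0.337

S = Σ Sᵢ = 10.6 + 16.2 + 32.3 + 58.9 + 32.3 = 150.3 m^2.
Σ(Sᵢαᵢ) = 10.6·0.02 + 16.2·0.04 + 32.3·0.41 + 58.9·0.17 + 32.3·0.82 = 50.602.
ᾱ = 50.602 / 150.3 = 0.337.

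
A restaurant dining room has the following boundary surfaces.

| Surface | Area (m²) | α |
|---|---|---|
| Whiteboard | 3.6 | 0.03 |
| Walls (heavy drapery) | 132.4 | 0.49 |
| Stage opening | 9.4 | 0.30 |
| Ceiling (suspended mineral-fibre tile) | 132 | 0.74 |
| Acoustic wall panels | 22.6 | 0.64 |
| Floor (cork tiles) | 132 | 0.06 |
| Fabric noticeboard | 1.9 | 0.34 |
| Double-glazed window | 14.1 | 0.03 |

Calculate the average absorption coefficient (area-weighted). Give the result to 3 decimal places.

S = Σ Sᵢ = 3.6 + 132.4 + 9.4 + 132 + 22.6 + 132 + 1.9 + 14.1 = 448.0 m².
Σ(Sᵢαᵢ) = 3.6×0.03 + 132.4×0.49 + 9.4×0.30 + 132×0.74 + 22.6×0.64 + 132×0.06 + 1.9×0.34 + 14.1×0.03 = 188.937.
ᾱ = 188.937 / 448.0 = 0.422.

0.422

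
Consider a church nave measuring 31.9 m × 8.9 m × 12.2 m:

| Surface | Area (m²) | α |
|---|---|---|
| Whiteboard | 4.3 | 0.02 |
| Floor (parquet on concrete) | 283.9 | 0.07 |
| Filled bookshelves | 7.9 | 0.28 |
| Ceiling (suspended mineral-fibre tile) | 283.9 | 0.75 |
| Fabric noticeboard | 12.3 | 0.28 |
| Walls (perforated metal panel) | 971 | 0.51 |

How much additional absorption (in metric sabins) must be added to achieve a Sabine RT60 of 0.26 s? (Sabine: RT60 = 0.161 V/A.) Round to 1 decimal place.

Equivalent absorption area: A₁ = 4.3·0.02 + 283.9·0.07 + 7.9·0.28 + 283.9·0.75 + 12.3·0.28 + 971·0.51 = 733.750 m².
Target A₂ = 0.161·3463.702/0.26 = 2144.831 sabins (V = 3463.702 m³).
ΔA = A₂ − A₁ = 2144.831 − 733.750 = 1411.1 sabins.

1411.1 sabins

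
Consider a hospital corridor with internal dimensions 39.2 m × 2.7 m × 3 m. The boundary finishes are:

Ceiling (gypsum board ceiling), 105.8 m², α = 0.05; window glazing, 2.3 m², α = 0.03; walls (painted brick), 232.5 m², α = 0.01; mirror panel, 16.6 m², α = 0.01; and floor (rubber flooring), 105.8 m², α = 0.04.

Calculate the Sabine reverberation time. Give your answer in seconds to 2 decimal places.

4.23 seconds

Equivalent absorption area: A = 105.8×0.05 + 2.3×0.03 + 232.5×0.01 + 16.6×0.01 + 105.8×0.04 = 12.082 m².
Room volume: 317.52 m³.
RT60 = 0.161 · V / A = 0.161 × 317.52 / 12.082 = 4.23 s.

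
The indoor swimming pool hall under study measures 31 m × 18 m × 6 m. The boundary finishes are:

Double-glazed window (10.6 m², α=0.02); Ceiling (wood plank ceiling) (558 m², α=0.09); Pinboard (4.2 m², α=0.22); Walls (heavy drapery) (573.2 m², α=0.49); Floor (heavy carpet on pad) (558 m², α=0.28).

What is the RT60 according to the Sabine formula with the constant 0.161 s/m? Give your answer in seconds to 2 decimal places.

Total absorption A = 10.6×0.02 + 558×0.09 + 4.2×0.22 + 573.2×0.49 + 558×0.28
  = 0.212 + 50.220 + 0.924 + 280.868 + 156.240 = 488.464 m² sabins.
Volume V = 31 × 18 × 6 = 3348 m³.
RT60 = 0.161 · V / A = 0.161 × 3348 / 488.464 = 1.10 s.

1.10 s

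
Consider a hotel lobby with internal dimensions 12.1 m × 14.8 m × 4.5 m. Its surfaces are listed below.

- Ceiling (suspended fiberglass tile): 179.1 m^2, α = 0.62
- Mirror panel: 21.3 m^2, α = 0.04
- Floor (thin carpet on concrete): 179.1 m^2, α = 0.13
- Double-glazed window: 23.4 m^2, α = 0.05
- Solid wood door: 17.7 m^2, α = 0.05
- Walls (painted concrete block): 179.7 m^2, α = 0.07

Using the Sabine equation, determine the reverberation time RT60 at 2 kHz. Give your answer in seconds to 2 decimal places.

Equivalent absorption area: A = 179.1*0.62 + 21.3*0.04 + 179.1*0.13 + 23.4*0.05 + 17.7*0.05 + 179.7*0.07 = 149.811 m^2.
V = 12.1·14.8·4.5 = 805.86 m³.
T = 0.161 V/A = 0.161·805.86/149.811 = 0.87 s.

0.87 seconds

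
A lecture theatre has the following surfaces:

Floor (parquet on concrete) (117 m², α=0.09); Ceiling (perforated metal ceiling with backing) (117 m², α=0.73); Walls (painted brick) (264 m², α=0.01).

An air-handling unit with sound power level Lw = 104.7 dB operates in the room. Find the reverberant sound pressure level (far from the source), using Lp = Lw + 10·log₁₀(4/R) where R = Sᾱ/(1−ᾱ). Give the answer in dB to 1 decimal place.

Σ(Sᵢαᵢ) = 117·0.09 + 117·0.73 + 264·0.01 = 98.580; total area S = 498.0 m².
ᾱ = 98.580/498.0 = 0.1980; R = Sᾱ/(1−ᾱ) = 98.580/(1−0.1980) = 122.918 m².
Lp = 104.7 + 10·log₁₀(4/122.918) = 104.7 + (-14.88) = 89.8 dB.

89.8 dB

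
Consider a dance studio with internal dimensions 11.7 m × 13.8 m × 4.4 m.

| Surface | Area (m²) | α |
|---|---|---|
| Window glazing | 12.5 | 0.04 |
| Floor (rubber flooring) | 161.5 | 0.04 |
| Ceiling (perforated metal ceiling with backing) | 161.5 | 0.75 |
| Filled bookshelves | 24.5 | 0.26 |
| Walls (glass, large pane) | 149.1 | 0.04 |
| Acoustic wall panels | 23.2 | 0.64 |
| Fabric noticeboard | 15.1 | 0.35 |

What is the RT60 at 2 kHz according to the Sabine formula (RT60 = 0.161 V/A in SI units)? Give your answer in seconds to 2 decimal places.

0.71 seconds

Total absorption A = 12.5*0.04 + 161.5*0.04 + 161.5*0.75 + 24.5*0.26 + 149.1*0.04 + 23.2*0.64 + 15.1*0.35
  = 0.500 + 6.460 + 121.125 + 6.370 + 5.964 + 14.848 + 5.285 = 160.552 m² sabins.
V = 11.7·13.8·4.4 = 710.424 m³.
RT60 = 0.161 · V / A = 0.161 × 710.424 / 160.552 = 0.71 s.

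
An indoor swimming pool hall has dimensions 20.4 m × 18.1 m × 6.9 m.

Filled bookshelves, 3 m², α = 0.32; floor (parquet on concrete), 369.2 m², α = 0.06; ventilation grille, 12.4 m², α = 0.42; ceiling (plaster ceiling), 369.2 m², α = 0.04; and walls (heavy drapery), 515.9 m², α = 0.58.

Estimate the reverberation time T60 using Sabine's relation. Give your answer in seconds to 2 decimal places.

Summing Sᵢαᵢ: 0.960 + 22.152 + 5.208 + 14.768 + 299.222 → A = 342.310 sabins.
V = 20.4·18.1·6.9 = 2547.756 m³.
Sabine: RT60 = 0.161 × 2547.756 / 342.310 = 1.20 s.

1.20 s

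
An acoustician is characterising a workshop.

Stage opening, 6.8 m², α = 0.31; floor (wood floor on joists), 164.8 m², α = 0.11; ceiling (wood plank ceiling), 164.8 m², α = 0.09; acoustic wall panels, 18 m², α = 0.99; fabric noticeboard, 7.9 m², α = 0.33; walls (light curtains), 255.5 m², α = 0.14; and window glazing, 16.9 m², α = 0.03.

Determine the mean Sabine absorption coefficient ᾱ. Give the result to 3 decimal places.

0.145

S = Σ Sᵢ = 6.8 + 164.8 + 164.8 + 18 + 7.9 + 255.5 + 16.9 = 634.7 m².
A = 6.8×0.31 + 164.8×0.11 + 164.8×0.09 + 18×0.99 + 7.9×0.33 + 255.5×0.14 + 16.9×0.03 = 91.772 sabins.
ᾱ = A/S = 0.145.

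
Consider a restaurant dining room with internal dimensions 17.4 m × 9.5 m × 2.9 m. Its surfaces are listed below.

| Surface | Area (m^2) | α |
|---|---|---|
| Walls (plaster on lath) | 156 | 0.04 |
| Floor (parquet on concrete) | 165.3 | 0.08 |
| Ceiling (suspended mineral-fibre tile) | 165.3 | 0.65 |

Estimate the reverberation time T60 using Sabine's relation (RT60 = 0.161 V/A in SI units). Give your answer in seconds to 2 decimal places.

Total absorption A = 156*0.04 + 165.3*0.08 + 165.3*0.65
  = 6.240 + 13.224 + 107.445 = 126.909 m^2 sabins.
Room volume: 479.37 m³.
RT60 = 0.161 · V / A = 0.161 × 479.37 / 126.909 = 0.61 s.

0.61 s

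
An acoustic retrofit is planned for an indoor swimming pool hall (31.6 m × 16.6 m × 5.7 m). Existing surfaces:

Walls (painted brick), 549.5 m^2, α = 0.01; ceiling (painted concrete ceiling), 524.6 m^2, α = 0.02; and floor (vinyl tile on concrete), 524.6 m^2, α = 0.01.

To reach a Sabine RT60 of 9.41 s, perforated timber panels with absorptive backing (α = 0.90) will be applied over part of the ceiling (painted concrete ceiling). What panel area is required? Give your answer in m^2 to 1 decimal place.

34.0

Total absorption A₁ = 549.5*0.01 + 524.6*0.02 + 524.6*0.01
  = 5.495 + 10.492 + 5.246 = 21.233 m^2 sabins.
V = 2989.992 m³. Target absorption A₂ = 0.161 × 2989.992 / 9.41 = 51.157 sabins.
ΔA needed = 51.157 − 21.233 = 29.924 sabins.
Each m^2 of panel replacing the ceiling (painted concrete ceiling) adds (0.90 − 0.02) = 0.88 sabins.
Panel area = 29.924 / 0.88 = 34.0 m^2.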